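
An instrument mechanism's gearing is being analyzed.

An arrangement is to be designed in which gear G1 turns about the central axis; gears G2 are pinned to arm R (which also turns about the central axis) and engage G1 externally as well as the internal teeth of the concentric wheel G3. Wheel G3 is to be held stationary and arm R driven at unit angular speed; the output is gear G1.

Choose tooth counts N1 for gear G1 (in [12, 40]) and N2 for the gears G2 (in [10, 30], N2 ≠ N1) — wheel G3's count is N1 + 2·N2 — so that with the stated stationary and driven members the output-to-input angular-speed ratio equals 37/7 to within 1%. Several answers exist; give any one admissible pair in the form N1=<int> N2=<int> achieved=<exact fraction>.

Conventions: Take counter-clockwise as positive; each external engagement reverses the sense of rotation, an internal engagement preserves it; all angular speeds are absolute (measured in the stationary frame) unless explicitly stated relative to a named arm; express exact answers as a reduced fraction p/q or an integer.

N1=14 N2=23 achieved=37/7

topology: planetary set — design target 37/7, arm = carrier (Willis)
Willis with ω_ring = 0: ω_sun/ω_arm = (N1+N3)/N1; set equal to 37/7  ⇒  N3/N1 = 37/7 − 1 = 30/7
N3 = N1 + 2·N2  ⇒  N2/N1 = (N3/N1 − 1)/2 = (30/7 − 1)/2 = 23/14
smallest multiple with N1 ≥ 12 and N2 ≥ 10: k = 1  ⇒  N1 = 1·14 = 14, N2 = 1·23 = 23 (N1 ≤ 40, N2 ≤ 30, N2 ≠ N1 ✓), N3 = 14 + 2·23 = 60
check: (N1+N3)/N1 with N1 = 14, N3 = 60 gives 37/7; |achieved − target| = 0 ≤ 37/700 ✓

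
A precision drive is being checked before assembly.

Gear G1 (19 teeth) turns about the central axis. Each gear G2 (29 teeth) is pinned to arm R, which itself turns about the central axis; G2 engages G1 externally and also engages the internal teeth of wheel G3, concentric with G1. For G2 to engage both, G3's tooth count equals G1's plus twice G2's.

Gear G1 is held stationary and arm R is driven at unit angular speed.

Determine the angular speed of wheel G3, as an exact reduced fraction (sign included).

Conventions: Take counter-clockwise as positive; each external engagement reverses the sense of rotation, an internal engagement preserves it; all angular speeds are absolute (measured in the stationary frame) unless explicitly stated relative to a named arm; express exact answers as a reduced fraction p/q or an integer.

96/77

planetary set (19T centre, 29T on arm, 77T internal) — Willis relation
ring teeth: 19 + 2·29 = 77
19(ω_sun−ω_arm) = −77(ω_ring−ω_arm),  ω_sun = 0, ω_arm = 1
ω_ring = 1 − (19/77)(0−1) = 96/77
exact speed ratio = 96/77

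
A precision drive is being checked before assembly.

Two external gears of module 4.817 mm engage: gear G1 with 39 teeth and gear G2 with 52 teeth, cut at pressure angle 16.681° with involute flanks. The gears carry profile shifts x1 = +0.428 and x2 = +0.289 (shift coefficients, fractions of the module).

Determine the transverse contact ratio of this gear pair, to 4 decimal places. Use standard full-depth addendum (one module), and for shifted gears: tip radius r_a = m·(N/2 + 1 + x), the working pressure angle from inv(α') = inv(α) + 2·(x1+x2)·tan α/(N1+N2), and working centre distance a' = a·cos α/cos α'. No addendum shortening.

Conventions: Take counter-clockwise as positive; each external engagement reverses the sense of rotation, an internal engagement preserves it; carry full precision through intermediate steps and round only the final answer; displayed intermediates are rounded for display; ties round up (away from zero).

1.7847

single-mesh involute tooth geometry (39T engaging 52T at module 4.817)
base radii: r_b1 = 89.978650, r_b2 = 119.971533
tip radii: r_a1 = 100.810176, r_a2 = 131.451113
inv(α') = inv(16.681°) + 2·(+0.428+0.289)·tan α/(39+52) = 0.01323658  ⇒  α' = 19.24851°
a' = a·cos α / cos α' = 219.1735·cos 16.681°/cos 19.24851° = 222.381866
action lengths: √(r_a1²−r_b1²) = 45.459149, √(r_a2²−r_b2²) = 53.723611
base pitch p_b = π·m·cos α = 14.496219
CR = (45.459149 + 53.723611 − 222.381866·sin 19.24851°)/14.496219 = 1.784672
contact ratio ≈ 1.7847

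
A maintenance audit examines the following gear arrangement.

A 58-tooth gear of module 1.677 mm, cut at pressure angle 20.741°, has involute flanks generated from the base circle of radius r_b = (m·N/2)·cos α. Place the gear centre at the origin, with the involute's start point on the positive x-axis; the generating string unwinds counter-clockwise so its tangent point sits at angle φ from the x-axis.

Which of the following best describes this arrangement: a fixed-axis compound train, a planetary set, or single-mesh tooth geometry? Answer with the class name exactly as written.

single-mesh tooth geometry

class = single-mesh tooth geometry [base-circle involute, m = 1.677, 58T]
classification: single-mesh tooth geometry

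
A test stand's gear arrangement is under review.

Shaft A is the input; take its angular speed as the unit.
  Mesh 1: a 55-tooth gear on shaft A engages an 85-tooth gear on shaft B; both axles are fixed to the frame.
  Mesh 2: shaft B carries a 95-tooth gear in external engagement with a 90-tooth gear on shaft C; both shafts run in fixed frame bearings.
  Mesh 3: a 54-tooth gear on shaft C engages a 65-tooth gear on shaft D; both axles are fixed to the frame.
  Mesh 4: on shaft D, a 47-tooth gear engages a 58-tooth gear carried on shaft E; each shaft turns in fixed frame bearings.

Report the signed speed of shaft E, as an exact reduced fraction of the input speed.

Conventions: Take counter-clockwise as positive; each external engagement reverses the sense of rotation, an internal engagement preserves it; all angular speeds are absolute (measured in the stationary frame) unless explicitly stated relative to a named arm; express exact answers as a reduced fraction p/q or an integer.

29469/64090

4-mesh fixed-axis compound train (all bearings frame-fixed)
mesh 1 [55T→85T]: |ω|/ω_in = 1×55/85 = 11/17, sense flips to −
mesh 2 [95T→90T]: |ω|/ω_in = (11/17)×95/90 = 209/306, sense flips to +
mesh 3 [54T→65T]: |ω|/ω_in = (209/306)×54/65 = 627/1105, sense flips to −
mesh 4 [47T→58T]: |ω|/ω_in = (627/1105)×47/58 = 29469/64090, sense flips to +
signed output speed (× input speed) = 29469/64090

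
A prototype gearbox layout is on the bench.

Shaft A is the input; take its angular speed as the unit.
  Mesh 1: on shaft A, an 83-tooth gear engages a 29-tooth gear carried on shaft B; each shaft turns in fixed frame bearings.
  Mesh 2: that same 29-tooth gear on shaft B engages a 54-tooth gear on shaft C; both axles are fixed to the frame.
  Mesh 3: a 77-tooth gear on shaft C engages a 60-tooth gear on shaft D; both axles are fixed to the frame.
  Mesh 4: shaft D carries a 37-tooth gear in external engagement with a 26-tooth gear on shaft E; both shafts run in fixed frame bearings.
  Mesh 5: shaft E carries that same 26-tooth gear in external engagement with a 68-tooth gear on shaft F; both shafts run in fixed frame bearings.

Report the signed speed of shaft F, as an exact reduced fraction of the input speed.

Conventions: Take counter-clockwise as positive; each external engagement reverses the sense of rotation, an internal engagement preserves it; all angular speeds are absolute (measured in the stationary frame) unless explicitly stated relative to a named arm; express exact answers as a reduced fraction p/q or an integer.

-236467/220320

5-mesh fixed-axis compound train (all bearings frame-fixed)
mesh 1 [83T→29T]: |ω|/ω_in = 1×83/29 = 83/29, sense flips to −
mesh 2 [29T→54T]: |ω|/ω_in = (83/29)×29/54 = 83/54, sense flips to +
mesh 3 [77T→60T]: |ω|/ω_in = (83/54)×77/60 = 6391/3240, sense flips to −
mesh 4 [37T→26T]: |ω|/ω_in = (6391/3240)×37/26 = 236467/84240, sense flips to +
mesh 5 [26T→68T]: |ω|/ω_in = (236467/84240)×26/68 = 236467/220320, sense flips to −
signed output speed (× input speed) = -236467/220320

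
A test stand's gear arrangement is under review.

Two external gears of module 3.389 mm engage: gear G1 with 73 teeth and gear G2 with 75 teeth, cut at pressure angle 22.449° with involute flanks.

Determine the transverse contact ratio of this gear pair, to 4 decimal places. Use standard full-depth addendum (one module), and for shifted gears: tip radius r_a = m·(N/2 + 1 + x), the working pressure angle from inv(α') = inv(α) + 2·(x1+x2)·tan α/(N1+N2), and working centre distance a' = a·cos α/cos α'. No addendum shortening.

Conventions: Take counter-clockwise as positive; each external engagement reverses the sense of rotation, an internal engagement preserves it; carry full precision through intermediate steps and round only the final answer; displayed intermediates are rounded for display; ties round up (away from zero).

1.6827

single-mesh involute tooth geometry (73T engaging 75T at module 3.389)
base radii: r_b1 = 114.324603, r_b2 = 117.456784
tip radii: r_a1 = 127.087500, r_a2 = 130.476500
no profile shift: α' = α, a' = a
action lengths: √(r_a1²−r_b1²) = 55.507818, √(r_a2²−r_b2²) = 56.815676
base pitch p_b = π·m·cos α = 9.840037
CR = (55.507818 + 56.815676 − 250.786000·sin 22.44900°)/9.840037 = 1.682730
contact ratio ≈ 1.6827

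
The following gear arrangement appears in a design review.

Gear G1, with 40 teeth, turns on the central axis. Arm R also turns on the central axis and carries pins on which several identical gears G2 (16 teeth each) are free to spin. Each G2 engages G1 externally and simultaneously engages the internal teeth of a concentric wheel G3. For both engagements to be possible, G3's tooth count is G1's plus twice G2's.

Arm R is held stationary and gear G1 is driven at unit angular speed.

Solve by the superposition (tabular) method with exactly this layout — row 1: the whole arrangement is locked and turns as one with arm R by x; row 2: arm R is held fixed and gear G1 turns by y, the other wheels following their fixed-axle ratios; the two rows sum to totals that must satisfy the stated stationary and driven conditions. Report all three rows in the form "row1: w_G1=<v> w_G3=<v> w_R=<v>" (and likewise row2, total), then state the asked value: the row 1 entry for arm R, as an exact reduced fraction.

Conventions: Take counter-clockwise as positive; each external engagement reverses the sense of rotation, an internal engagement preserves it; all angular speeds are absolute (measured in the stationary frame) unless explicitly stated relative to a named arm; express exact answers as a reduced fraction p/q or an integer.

recognized (axles ride arm R): planetary set, 40/16/72 teeth
row 1 — lock + rotate with arm: ω_sun = ω_ring = ω_arm = x
row 2 — arm fixed, fixed-axis ratios: sun y, ring −(40/72)·y, arm 0
boundary: total ω_arm = x = 0 and total ω_sun = x + y = 1  ⇒  y = 1, x = 0
row 2 ring = −(40/72)·1 = -5/9
totals (row 1 + row 2): sun 0 + 1 = 1, ring 0 + (-5/9) = -5/9, arm 0 + 0 = 0
asked cell (row1, arm) = 0

row1: w_G1=0 w_G3=0 w_R=0
row2: w_G1=1 w_G3=-5/9 w_R=0
total: w_G1=1 w_G3=-5/9 w_R=0
asked value: 0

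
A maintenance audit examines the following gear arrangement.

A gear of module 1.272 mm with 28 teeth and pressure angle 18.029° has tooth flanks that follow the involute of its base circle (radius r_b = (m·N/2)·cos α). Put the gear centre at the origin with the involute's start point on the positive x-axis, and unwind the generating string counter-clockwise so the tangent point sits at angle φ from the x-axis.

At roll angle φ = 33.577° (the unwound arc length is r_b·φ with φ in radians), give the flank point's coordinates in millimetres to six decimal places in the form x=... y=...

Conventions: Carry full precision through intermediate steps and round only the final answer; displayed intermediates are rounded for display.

x=19.596456 y=1.097482

recognized (one wheel, involute flank): single-mesh tooth geometry, m = 1.272, N = 28
pitch radius r_p = m·N/2 = 1.272·28/2 = 17.808000
base radius r_b = r_p·cos α = 17.808000·cos 18.029° = 16.933627
roll angle φ = 33.577° = 0.58602920 rad
x = r_b·(cos φ + φ·sin φ) = 19.596456
y = r_b·(sin φ − φ·cos φ) = 1.097482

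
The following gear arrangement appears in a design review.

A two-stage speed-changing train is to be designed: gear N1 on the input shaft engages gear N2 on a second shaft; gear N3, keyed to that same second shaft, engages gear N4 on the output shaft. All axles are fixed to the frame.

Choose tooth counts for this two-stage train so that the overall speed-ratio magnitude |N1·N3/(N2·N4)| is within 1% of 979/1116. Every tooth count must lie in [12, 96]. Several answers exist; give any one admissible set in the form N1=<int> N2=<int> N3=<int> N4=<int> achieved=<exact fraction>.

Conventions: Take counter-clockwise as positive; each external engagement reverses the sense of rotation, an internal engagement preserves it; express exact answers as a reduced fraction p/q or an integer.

class = fixed-axis compound train [2-stage, 979/1116 wanted]
target = 979/1116 in lowest terms: an exact hit needs N1·N3 = k·979 and N2·N4 = k·1116 for one integer k, every count in [12, 96]; additionally prefer no 1:1 stage (N1 ≠ N2, N3 ≠ N4)
k = 1: no 1:1-free in-range split of k·979 and k·1116 into factor pairs; take k = 2
k = 2: N1·N3 = 1958 = 22·89, N2·N4 = 2232 = 24·93
achieved = 22·89/(24·93) = 979/1116; |achieved − target| = 0 ≤ 979/111600 ✓

N1=22 N2=24 N3=89 N4=93 achieved=979/1116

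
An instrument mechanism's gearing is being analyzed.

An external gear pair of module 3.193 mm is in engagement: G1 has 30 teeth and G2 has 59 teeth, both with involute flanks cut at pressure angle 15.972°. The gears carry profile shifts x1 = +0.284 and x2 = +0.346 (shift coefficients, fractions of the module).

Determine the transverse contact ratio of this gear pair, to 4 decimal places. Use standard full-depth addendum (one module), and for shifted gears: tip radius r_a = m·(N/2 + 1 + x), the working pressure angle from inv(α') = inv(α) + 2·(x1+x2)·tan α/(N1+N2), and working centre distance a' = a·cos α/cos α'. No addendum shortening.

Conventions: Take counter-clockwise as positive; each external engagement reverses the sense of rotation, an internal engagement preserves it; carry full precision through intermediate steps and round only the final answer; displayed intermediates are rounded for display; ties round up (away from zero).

single-mesh involute tooth geometry (30T engaging 59T at module 3.193)
base radii: r_b1 = 46.046075, r_b2 = 90.557281
tip radii: r_a1 = 51.994812, r_a2 = 98.491278
inv(α') = inv(15.972°) + 2·(+0.284+0.346)·tan α/(30+59) = 0.01150465  ⇒  α' = 18.39457°
a' = a·cos α / cos α' = 142.0885·cos 15.972°/cos 18.39457° = 143.958796
action lengths: √(r_a1²−r_b1²) = 24.149937, √(r_a2²−r_b2²) = 38.728681
base pitch p_b = π·m·cos α = 9.643867
CR = (24.149937 + 38.728681 − 143.958796·sin 18.39457°)/9.643867 = 1.809556
contact ratio ≈ 1.8096

1.8096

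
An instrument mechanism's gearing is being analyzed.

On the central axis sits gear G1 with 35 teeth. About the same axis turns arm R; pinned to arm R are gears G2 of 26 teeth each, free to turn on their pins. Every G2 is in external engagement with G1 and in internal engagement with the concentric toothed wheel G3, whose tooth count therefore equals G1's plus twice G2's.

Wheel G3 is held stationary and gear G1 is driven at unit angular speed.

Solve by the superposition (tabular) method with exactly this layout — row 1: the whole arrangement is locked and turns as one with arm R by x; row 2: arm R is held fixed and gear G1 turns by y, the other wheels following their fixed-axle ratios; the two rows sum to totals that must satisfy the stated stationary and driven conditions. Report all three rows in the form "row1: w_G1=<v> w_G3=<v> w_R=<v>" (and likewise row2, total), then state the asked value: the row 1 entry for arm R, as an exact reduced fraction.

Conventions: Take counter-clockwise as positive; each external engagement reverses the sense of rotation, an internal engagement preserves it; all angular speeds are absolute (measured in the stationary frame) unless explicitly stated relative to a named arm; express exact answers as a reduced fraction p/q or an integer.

row1: w_G1=35/122 w_G3=35/122 w_R=35/122
row2: w_G1=87/122 w_G3=-35/122 w_R=0
total: w_G1=1 w_G3=0 w_R=35/122
asked value: 35/122

planetary set (35T centre, 26T on arm, 87T internal) — Willis relation
row 1: whole set turns with the arm by x
superposition row 2 [arm held]: sun y, ring −(35/87)·y, arm 0
boundary: total ω_ring = x − (35/87)·y = 0 and total ω_sun = x + y = 1  ⇒  y = 87/122, x = 35/122
row 2 ring = −(35/87)·87/122 = -35/122
totals (row 1 + row 2): sun 35/122 + 87/122 = 1, ring 35/122 + (-35/122) = 0, arm 35/122 + 0 = 35/122
asked cell (row1, arm) = 35/122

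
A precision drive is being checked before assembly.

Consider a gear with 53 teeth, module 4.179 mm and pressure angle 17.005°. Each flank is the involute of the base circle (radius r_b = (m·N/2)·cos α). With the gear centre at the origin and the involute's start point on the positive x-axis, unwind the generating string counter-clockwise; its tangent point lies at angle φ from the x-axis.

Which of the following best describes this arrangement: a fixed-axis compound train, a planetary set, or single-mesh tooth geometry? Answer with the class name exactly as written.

single-mesh involute tooth geometry (53T wheel at module 4.179)
classification: single-mesh tooth geometry

single-mesh tooth geometry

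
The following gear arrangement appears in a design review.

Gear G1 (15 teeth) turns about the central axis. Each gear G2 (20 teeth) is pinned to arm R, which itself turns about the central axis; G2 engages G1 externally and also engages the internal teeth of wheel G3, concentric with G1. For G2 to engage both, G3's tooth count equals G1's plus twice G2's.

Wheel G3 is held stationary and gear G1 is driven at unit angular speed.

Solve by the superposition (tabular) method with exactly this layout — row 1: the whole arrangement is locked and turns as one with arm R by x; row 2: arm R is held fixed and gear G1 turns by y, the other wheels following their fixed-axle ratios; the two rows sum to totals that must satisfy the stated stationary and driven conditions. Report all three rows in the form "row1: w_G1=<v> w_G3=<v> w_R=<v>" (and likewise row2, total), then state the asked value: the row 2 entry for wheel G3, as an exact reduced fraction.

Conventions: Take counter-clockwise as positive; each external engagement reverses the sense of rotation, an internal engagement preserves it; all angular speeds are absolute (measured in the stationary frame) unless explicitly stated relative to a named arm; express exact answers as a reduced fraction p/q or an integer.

row1: w_G1=3/14 w_G3=3/14 w_R=3/14
row2: w_G1=11/14 w_G3=-3/14 w_R=0
total: w_G1=1 w_G3=0 w_R=3/14
asked value: -3/14

topology: planetary set — G1 15T / G2 20T / G3 55T, arm = carrier (Willis)
row 1 (train locked, turned with arm): all members turn x
row 2: sun turns y, ring = −(15/55)·y, arm 0
boundary: total ω_ring = x − (15/55)·y = 0 and total ω_sun = x + y = 1  ⇒  y = 11/14, x = 3/14
row 2 ring = −(15/55)·11/14 = -3/14
totals (row 1 + row 2): sun 3/14 + 11/14 = 1, ring 3/14 + (-3/14) = 0, arm 3/14 + 0 = 3/14
asked cell (row2, ring) = -3/14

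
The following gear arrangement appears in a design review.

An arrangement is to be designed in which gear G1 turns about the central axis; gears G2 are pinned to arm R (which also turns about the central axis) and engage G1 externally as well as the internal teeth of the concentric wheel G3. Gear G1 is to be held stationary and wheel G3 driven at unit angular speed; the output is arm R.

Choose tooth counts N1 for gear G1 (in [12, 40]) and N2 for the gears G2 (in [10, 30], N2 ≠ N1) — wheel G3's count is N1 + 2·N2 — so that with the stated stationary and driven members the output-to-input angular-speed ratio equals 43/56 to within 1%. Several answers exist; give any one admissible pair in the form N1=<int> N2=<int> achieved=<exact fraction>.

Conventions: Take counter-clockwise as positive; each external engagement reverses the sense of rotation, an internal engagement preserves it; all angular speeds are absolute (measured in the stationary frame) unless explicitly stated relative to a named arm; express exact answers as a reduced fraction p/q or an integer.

N1=13 N2=15 achieved=43/56

planetary set to be sized for 43/56 (Willis relation)
Willis with ω_sun = 0: ω_arm/ω_ring = N3/(N1+N3); set equal to 43/56  ⇒  N3/N1 = (43/56)/(1 − 43/56) = 43/13
N3 = N1 + 2·N2  ⇒  N2/N1 = (N3/N1 − 1)/2 = (43/13 − 1)/2 = 15/13
smallest multiple with N1 ≥ 12 and N2 ≥ 10: k = 1  ⇒  N1 = 1·13 = 13, N2 = 1·15 = 15 (N1 ≤ 40, N2 ≤ 30, N2 ≠ N1 ✓), N3 = 13 + 2·15 = 43
check: N3/(N1+N3) with N1 = 13, N3 = 43 gives 43/56; |achieved − target| = 0 ≤ 43/5600 ✓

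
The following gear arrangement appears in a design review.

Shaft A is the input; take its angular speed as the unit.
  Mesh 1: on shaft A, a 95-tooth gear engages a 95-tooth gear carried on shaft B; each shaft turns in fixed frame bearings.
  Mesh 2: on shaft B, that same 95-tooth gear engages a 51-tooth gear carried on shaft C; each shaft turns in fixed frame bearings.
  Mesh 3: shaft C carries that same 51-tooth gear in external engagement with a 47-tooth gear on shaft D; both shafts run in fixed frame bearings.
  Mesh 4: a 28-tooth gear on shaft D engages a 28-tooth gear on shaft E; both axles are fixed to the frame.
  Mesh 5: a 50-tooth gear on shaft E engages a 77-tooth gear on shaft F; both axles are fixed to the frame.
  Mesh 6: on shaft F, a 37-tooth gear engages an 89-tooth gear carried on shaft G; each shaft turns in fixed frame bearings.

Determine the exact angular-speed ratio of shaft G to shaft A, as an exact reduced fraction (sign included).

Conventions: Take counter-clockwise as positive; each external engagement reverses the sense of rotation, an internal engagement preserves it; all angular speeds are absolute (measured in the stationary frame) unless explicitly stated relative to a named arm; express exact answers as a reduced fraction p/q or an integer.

class = fixed-axis compound train [6 meshes; 6 ratios multiply, 6 sense flips]
mesh 1 [95T→95T]: running ratio 1, sense −
mesh 2 [95T→51T]: running ratio 95/51, sense +
mesh 3 [51T→47T]: running ratio 95/47, sense −
mesh 4 [28T→28T]: running ratio 95/47, sense +
mesh 5 [50T→77T]: running ratio 4750/3619, sense −
mesh 6 [37T→89T]: running ratio 175750/322091, sense +
ω_out/ω_in = 175750/322091

175750/322091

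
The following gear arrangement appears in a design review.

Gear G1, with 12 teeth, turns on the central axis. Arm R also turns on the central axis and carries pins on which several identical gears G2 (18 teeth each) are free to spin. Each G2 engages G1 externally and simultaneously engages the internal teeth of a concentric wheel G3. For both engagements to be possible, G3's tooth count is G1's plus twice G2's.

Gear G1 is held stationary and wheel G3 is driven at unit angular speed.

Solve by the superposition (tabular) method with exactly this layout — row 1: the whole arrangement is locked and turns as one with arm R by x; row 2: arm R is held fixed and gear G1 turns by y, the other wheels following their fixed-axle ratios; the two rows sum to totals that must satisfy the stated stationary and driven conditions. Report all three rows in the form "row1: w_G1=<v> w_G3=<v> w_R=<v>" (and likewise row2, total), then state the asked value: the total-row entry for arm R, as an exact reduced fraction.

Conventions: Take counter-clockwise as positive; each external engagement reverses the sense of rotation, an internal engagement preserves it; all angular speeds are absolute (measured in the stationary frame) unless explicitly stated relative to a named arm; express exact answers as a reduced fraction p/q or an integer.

row1: w_G1=4/5 w_G3=4/5 w_R=4/5
row2: w_G1=-4/5 w_G3=1/5 w_R=0
total: w_G1=0 w_G3=1 w_R=4/5
asked value: 4/5

topology: planetary set — G1 12T / G2 18T / G3 48T, arm = carrier (Willis)
row 1 — lock + rotate with arm: ω_sun = ω_ring = ω_arm = x
row 2: sun turns y, ring = −(12/48)·y, arm 0
boundary: total ω_sun = x + y = 0 and total ω_ring = x − (12/48)·y = 1  ⇒  y = -4/5, x = 4/5
row 2 ring = −(12/48)·(-4/5) = 1/5
totals (row 1 + row 2): sun 4/5 + (-4/5) = 0, ring 4/5 + 1/5 = 1, arm 4/5 + 0 = 4/5
asked cell (total, arm) = 4/5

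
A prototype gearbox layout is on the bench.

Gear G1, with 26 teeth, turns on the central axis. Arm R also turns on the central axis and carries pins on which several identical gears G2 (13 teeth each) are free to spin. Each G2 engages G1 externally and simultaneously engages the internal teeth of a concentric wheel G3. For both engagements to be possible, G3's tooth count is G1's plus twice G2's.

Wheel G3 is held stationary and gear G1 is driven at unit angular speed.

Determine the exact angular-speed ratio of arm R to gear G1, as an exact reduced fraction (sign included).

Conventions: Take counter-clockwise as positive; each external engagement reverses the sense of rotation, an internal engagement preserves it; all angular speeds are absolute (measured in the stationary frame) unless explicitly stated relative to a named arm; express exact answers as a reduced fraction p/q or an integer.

1/3

recognized (axles ride arm R): planetary set, 26/13/52 teeth
ring teeth: 26 + 2·13 = 52
26(ω_sun−ω_arm) = −52(ω_ring−ω_arm),  ω_ring = 0, ω_sun = 1
26(1−ω_arm) = −52(0−ω_arm)  ⇒  78·ω_arm = 26  ⇒  ω_arm = 1/3
ω_out/ω_in = 1/3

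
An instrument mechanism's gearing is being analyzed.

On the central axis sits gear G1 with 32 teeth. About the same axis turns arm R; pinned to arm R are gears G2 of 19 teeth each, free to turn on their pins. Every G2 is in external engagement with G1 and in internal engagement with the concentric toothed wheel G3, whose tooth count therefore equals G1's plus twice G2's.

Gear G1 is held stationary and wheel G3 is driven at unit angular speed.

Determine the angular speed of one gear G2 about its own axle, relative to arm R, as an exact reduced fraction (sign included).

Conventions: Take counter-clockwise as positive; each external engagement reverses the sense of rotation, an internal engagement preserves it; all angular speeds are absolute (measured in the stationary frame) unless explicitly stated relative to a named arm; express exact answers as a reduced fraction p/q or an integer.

1120/969

recognized (axles ride arm R): planetary set, 32/19/70 teeth
ring teeth: 32 + 2·19 = 70
32(ω_sun−ω_arm) = −70(ω_ring−ω_arm),  ω_sun = 0, ω_ring = 1
32(0−ω_arm) = −70(1−ω_arm)  ⇒  102·ω_arm = 70  ⇒  ω_arm = 35/51
sun–planet mesh: 32·(0−35/51) = −19·(ω_p−ω_arm)  ⇒  ω_p−ω_arm = 1120/969
exact speed ratio = 1120/969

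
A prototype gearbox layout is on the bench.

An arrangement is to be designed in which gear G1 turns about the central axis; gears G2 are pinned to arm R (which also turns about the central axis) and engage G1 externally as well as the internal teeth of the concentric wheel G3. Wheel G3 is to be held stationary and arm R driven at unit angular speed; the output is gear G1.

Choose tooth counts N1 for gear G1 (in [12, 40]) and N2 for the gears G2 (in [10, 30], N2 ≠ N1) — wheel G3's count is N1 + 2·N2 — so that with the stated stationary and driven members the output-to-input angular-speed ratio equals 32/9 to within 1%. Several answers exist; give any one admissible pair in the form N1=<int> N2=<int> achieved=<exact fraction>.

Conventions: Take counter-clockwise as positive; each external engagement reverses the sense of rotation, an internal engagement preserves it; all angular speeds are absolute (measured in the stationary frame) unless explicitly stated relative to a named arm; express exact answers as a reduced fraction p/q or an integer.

N1=18 N2=14 achieved=32/9

topology: planetary set — design target 32/9, arm = carrier (Willis)
Willis with ω_ring = 0: ω_sun/ω_arm = (N1+N3)/N1; set equal to 32/9  ⇒  N3/N1 = 32/9 − 1 = 23/9
N3 = N1 + 2·N2  ⇒  N2/N1 = (N3/N1 − 1)/2 = (23/9 − 1)/2 = 7/9
smallest multiple with N1 ≥ 12 and N2 ≥ 10: k = 2  ⇒  N1 = 2·9 = 18, N2 = 2·7 = 14 (N1 ≤ 40, N2 ≤ 30, N2 ≠ N1 ✓), N3 = 18 + 2·14 = 46
check: (N1+N3)/N1 with N1 = 18, N3 = 46 gives 32/9; |achieved − target| = 0 ≤ 8/225 ✓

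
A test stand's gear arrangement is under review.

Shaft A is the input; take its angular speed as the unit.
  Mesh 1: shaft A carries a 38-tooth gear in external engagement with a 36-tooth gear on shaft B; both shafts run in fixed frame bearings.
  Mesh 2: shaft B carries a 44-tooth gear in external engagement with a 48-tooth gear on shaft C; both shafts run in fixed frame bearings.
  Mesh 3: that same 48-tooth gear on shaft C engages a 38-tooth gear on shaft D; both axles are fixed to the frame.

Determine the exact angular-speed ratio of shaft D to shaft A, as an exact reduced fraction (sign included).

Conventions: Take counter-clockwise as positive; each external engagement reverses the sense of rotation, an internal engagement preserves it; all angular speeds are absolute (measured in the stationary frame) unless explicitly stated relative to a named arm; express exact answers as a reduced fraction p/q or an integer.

-11/9

class = fixed-axis compound train [3 meshes; 3 ratios multiply, 3 sense flips]
mesh 1 [38T→36T]: running ratio 19/18, sense −
mesh 2 [44T→48T]: running ratio 209/216, sense +
mesh 3 [48T→38T]: running ratio 11/9, sense −
ω_out/ω_in = -11/9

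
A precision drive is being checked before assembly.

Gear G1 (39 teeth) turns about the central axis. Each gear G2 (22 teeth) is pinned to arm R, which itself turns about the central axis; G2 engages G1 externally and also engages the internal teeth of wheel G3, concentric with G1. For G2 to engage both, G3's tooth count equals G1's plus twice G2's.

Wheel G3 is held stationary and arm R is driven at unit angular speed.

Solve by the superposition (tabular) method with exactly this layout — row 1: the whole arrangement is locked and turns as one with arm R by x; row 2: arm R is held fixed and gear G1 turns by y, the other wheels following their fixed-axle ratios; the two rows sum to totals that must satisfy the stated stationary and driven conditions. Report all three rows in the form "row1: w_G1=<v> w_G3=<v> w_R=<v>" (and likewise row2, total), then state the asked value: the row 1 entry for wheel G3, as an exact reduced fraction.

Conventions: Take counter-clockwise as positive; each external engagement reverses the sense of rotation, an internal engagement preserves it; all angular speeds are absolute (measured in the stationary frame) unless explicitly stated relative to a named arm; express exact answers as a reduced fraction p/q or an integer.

row1: w_G1=1 w_G3=1 w_R=1
row2: w_G1=83/39 w_G3=-1 w_R=0
total: w_G1=122/39 w_G3=0 w_R=1
asked value: 1

class = planetary set [G3 = 39+2·22 = 83; Willis about the carrier]
superposition row 1 [locked train]: every member turns x
superposition row 2 [arm held]: sun y, ring −(39/83)·y, arm 0
boundary: total ω_ring = x − (39/83)·y = 0 and total ω_arm = x = 1  ⇒  y = 83/39, x = 1
row 2 ring = −(39/83)·83/39 = -1
totals (row 1 + row 2): sun 1 + 83/39 = 122/39, ring 1 + (-1) = 0, arm 1 + 0 = 1
asked cell (row1, ring) = 1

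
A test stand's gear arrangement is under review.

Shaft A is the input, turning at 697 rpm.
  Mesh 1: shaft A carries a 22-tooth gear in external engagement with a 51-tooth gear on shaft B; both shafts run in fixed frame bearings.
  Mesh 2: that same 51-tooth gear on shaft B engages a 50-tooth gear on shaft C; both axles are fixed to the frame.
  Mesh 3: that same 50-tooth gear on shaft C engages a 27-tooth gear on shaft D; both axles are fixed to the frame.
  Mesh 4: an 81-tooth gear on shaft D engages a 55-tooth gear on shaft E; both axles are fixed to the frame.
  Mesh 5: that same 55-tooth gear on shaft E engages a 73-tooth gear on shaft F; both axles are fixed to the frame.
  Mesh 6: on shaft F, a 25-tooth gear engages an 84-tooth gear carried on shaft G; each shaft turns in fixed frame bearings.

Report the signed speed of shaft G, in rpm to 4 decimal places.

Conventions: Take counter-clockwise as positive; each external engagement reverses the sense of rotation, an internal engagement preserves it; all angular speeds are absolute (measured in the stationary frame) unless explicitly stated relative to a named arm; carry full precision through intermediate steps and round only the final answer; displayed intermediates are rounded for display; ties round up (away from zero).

6-mesh fixed-axis compound train (all bearings frame-fixed)
mesh 1 [22T→51T]: ω = 697.0000×22/51 = 300.6667 rpm, sense flips to −
mesh 2 [51T→50T]: ω = 300.6667×51/50 = 306.6800 rpm, sense flips to +
mesh 3 [50T→27T]: ω = 306.6800×50/27 = 567.9259 rpm, sense flips to −
mesh 4 [81T→55T]: ω = 567.9259×81/55 = 836.4000 rpm, sense flips to +
mesh 5 [55T→73T]: ω = 836.4000×55/73 = 630.1644 rpm, sense flips to −
mesh 6 [25T→84T]: ω = 630.1644×25/84 = 187.5489 rpm, sense flips to +
signed output speed = +187.5489 rpm

+187.5489 rpm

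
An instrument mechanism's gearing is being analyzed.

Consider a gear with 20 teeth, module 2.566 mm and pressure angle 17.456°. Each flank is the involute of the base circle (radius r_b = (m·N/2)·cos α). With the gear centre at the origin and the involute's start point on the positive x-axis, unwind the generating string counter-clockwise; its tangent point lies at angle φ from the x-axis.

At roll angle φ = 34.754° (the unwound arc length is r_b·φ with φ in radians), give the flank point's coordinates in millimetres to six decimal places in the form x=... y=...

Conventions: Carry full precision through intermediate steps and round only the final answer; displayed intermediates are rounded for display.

x=28.575616 y=1.754860

recognized (one wheel, involute flank): single-mesh tooth geometry, m = 2.566, N = 20
pitch radius r_p = m·N/2 = 2.566·20/2 = 25.660000
base radius r_b = r_p·cos α = 25.660000·cos 17.456° = 24.478295
roll angle φ = 34.754° = 0.60657173 rad
x = r_b·(cos φ + φ·sin φ) = 28.575616
y = r_b·(sin φ − φ·cos φ) = 1.754860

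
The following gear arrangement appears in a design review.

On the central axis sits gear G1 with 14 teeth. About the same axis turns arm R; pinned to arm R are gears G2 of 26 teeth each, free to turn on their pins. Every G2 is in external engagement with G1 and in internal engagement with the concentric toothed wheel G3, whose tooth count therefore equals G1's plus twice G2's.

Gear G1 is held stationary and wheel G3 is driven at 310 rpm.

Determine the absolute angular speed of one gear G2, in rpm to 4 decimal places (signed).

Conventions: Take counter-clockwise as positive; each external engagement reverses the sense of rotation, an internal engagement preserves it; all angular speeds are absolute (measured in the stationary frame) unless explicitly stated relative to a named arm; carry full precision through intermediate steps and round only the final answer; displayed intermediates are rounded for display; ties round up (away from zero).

+393.4615 rpm

planetary set (14T centre, 26T on arm, 66T internal) — Willis relation
normalise by the input: solve with ω_ring = 1, then scale by 310 rpm
ring teeth: 14 + 2·26 = 66
14(ω_sun−ω_arm) = −66(ω_ring−ω_arm),  ω_sun = 0, ω_ring = 1
14(0−ω_arm) = −66(1−ω_arm)  ⇒  80·ω_arm = 66  ⇒  ω_arm = 33/40
sun–planet mesh: 14·(0−33/40) = −26·(ω_p−ω_arm)  ⇒  ω_p−ω_arm = 231/520
ω_p = 33/40 + 231/520 = 33/26
scale: ω_p = 33/26 × 310 rpm = +393.4615 rpm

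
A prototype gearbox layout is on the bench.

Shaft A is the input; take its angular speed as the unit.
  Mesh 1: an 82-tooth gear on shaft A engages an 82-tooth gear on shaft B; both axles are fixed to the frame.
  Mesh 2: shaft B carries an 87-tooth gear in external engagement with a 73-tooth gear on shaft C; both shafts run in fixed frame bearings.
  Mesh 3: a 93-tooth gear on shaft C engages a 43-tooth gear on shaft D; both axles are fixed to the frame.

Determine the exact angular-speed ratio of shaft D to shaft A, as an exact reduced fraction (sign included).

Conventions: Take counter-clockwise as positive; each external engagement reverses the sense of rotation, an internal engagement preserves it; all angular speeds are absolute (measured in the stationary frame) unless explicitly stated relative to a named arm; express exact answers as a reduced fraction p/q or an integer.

class = fixed-axis compound train [3 meshes; 3 ratios multiply, 3 sense flips]
mesh 1 [82T→82T]: running ratio 1, sense −
mesh 2 [87T→73T]: running ratio 87/73, sense +
mesh 3 [93T→43T]: running ratio 8091/3139, sense −
ω_out/ω_in = -8091/3139

-8091/3139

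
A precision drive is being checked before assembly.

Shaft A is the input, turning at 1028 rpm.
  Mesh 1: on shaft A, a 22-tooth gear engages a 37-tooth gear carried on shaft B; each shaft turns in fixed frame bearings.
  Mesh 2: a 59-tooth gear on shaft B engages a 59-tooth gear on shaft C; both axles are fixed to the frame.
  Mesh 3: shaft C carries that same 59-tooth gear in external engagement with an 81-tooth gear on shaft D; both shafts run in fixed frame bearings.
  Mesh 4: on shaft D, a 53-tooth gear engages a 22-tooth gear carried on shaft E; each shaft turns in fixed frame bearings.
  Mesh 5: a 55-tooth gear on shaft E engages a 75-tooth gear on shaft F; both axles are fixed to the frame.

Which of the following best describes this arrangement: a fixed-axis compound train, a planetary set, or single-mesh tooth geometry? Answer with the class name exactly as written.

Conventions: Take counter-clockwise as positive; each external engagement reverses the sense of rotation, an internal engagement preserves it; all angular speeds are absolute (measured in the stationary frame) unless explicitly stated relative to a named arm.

fixed-axis compound train

topology: fixed-axis compound train — 5 meshes, A→F
classification: fixed-axis compound train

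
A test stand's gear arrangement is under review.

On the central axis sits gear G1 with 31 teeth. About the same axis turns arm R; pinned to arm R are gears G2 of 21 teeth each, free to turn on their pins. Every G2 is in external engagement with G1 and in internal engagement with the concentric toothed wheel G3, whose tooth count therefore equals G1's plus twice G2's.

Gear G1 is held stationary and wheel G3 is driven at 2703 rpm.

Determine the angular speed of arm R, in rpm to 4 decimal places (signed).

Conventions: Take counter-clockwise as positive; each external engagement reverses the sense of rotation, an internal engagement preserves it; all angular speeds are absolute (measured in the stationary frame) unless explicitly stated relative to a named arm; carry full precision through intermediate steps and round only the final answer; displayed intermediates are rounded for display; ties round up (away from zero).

+1897.2981 rpm

planetary set (31T centre, 21T on arm, 73T internal) — Willis relation
normalise by the input: solve with ω_ring = 1, then scale by 2703 rpm
ring teeth: 31 + 2·21 = 73
31(ω_sun−ω_arm) = −73(ω_ring−ω_arm),  ω_sun = 0, ω_ring = 1
31(0−ω_arm) = −73(1−ω_arm)  ⇒  104·ω_arm = 73  ⇒  ω_arm = 73/104
scale: ω_arm = 73/104 × 2703 rpm = +1897.2981 rpm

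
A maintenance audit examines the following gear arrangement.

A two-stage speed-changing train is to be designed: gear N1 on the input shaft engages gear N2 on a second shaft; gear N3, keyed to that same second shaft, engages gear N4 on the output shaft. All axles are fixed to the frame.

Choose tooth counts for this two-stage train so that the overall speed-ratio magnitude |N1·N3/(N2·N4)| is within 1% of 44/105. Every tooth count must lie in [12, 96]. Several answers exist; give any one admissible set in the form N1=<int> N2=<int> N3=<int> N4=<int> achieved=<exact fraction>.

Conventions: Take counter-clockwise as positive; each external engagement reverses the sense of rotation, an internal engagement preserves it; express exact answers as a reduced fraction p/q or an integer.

N1=12 N2=14 N3=22 N4=45 achieved=44/105

2-stage fixed-axis compound train for ratio 44/105
target = 44/105 in lowest terms: an exact hit needs N1·N3 = k·44 and N2·N4 = k·105 for one integer k, every count in [12, 96]; additionally prefer no 1:1 stage (N1 ≠ N2, N3 ≠ N4)
k = 1…5: no 1:1-free in-range split of k·44 and k·105 into factor pairs; take k = 6
k = 6: N1·N3 = 264 = 12·22, N2·N4 = 630 = 14·45
achieved = 12·22/(14·45) = 44/105; |achieved − target| = 0 ≤ 11/2625 ✓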